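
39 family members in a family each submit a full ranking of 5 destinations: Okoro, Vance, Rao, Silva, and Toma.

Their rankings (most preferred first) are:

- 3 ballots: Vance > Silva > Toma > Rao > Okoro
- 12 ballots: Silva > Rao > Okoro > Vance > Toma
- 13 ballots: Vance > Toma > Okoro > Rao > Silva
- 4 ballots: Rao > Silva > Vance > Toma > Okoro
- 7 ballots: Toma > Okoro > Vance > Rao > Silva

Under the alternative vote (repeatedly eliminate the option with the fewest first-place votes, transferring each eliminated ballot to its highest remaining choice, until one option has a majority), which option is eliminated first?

Okoro

Round 1: Vance 16, Silva 12, Toma 7, Rao 4, Okoro 0. Okoro has the fewest and is eliminated.
Round 2: Vance 16, Silva 12, Toma 7, Rao 4. Rao has the fewest and is eliminated.
Round 3: Vance 16, Silva 16, Toma 7. Toma has the fewest and is eliminated.
Round 4: Vance 23, Silva 16. Vance has a majority.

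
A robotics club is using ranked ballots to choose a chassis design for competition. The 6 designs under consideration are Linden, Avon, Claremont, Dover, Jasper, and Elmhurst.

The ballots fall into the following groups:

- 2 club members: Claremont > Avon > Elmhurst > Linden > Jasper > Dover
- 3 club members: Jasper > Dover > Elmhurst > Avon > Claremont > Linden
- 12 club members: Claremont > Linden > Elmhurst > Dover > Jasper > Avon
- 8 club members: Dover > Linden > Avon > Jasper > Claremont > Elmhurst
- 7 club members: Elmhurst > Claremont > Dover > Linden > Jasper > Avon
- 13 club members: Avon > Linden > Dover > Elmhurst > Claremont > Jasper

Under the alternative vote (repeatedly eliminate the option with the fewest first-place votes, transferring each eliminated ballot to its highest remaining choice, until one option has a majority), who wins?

Avon

Round 1: Claremont 14, Avon 13, Dover 8, Elmhurst 7, Jasper 3, Linden 0. Linden has the fewest and is eliminated.
Round 2: Claremont 14, Avon 13, Dover 8, Elmhurst 7, Jasper 3. Jasper has the fewest and is eliminated.
Round 3: Claremont 14, Avon 13, Dover 11, Elmhurst 7. Elmhurst has the fewest and is eliminated.
Round 4: Claremont 21, Avon 13, Dover 11. Dover has the fewest and is eliminated.
Round 5: Avon 24, Claremont 21. Avon has a majority.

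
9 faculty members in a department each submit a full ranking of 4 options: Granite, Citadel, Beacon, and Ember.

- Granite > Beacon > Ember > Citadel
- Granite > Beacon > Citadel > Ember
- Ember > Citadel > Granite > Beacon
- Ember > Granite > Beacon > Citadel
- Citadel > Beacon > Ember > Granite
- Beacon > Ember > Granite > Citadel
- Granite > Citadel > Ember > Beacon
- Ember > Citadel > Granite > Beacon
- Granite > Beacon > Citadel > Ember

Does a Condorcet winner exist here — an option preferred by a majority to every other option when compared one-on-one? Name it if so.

Head-to-head results (9 voters total):
Granite vs Citadel: Granite wins 6–3.
Granite vs Beacon: Granite wins 7–2.
Granite vs Ember: Ember wins 5–4.
Citadel vs Beacon: Beacon wins 5–4.
Citadel vs Ember: Ember wins 5–4.
Beacon vs Ember: Beacon wins 5–4.
No candidate beats all others: Granite beats Beacon beats Ember beats Granite, a majority cycle.

There is no Condorcet winner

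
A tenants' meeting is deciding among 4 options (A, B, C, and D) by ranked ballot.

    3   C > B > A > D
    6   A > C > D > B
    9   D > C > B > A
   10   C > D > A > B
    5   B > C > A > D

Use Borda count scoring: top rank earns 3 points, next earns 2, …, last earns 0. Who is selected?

Borda scores:
  A: 3·1 + 6·3 + 9·0 + 10·1 + 5·1 = 36
  B: 3·2 + 6·0 + 9·1 + 10·0 + 5·3 = 30
  C: 3·3 + 6·2 + 9·2 + 10·3 + 5·2 = 79
  D: 3·0 + 6·1 + 9·3 + 10·2 + 5·0 = 53
C has the highest total.

C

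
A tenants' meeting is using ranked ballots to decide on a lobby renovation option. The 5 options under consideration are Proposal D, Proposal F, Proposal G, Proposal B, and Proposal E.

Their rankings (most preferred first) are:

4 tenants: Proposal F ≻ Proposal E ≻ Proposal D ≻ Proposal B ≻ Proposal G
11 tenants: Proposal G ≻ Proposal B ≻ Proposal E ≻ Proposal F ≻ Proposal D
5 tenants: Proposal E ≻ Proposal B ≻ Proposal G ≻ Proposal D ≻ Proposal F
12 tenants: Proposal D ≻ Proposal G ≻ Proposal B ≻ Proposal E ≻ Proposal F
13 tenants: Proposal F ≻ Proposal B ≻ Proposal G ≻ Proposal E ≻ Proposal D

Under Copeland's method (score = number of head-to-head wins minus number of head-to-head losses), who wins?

Pairwise results:
  Proposal D vs Proposal F: Proposal F wins 28–17.
  Proposal D vs Proposal G: Proposal G wins 29–16.
  Proposal D vs Proposal B: Proposal B wins 29–16.
  Proposal D vs Proposal E: Proposal E wins 33–12.
  Proposal F vs Proposal G: Proposal G wins 28–17.
  Proposal F vs Proposal B: Proposal B wins 28–17.
  Proposal F vs Proposal E: Proposal E wins 28–17.
  Proposal G vs Proposal B: Proposal G wins 23–22.
  Proposal G vs Proposal E: Proposal G wins 36–9.
  Proposal B vs Proposal E: Proposal B wins 36–9.
Copeland scores (wins − losses):
  Proposal D: 0 − 4 = -4
  Proposal F: 1 − 3 = -2
  Proposal G: 4 − 0 = 4
  Proposal B: 3 − 1 = 2
  Proposal E: 2 − 2 = 0
Proposal G has the best Copeland score.

Proposal G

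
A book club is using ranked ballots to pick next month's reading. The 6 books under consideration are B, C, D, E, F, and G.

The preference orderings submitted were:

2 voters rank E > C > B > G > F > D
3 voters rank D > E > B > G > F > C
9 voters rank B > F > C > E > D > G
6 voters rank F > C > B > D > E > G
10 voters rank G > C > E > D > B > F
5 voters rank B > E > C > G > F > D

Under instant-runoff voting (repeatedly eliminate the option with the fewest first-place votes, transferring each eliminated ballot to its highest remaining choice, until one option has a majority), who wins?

Round 1: B 14, G 10, F 6, D 3, E 2, C 0. C has the fewest and is eliminated.
Round 2: B 14, G 10, F 6, D 3, E 2. E has the fewest and is eliminated.
Round 3: B 16, G 10, F 6, D 3. D has the fewest and is eliminated.
Round 4: B 19, G 10, F 6. B has a majority.

B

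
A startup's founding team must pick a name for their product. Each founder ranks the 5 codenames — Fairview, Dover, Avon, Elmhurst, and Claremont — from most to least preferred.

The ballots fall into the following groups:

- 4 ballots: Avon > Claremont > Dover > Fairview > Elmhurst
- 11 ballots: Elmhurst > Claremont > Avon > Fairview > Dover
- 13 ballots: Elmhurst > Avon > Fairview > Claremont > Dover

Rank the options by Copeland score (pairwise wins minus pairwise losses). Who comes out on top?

Pairwise results:
  Fairview vs Dover: Fairview wins 24–4.
  Fairview vs Avon: Avon wins 28–0.
  Fairview vs Elmhurst: Elmhurst wins 24–4.
  Fairview vs Claremont: Claremont wins 15–13.
  Dover vs Avon: Avon wins 28–0.
  Dover vs Elmhurst: Elmhurst wins 24–4.
  Dover vs Claremont: Claremont wins 28–0.
  Avon vs Elmhurst: Elmhurst wins 24–4.
  Avon vs Claremont: Avon wins 17–11.
  Elmhurst vs Claremont: Elmhurst wins 24–4.
Copeland scores (wins − losses):
  Fairview: 1 − 3 = -2
  Dover: 0 − 4 = -4
  Avon: 3 − 1 = 2
  Elmhurst: 4 − 0 = 4
  Claremont: 2 − 2 = 0
Elmhurst has the best Copeland score.

Elmhurst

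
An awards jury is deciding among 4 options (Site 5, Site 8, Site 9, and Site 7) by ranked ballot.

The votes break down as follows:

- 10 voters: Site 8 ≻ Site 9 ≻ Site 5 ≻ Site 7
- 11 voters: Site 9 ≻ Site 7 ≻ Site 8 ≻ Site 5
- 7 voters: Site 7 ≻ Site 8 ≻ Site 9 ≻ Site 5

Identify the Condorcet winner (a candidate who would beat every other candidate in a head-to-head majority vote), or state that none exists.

There is no Condorcet winner

Head-to-head results (28 voters total):
Site 5 vs Site 8: Site 8 wins 28–0.
Site 5 vs Site 9: Site 9 wins 28–0.
Site 5 vs Site 7: Site 7 wins 18–10.
Site 8 vs Site 9: Site 8 wins 17–11.
Site 8 vs Site 7: Site 7 wins 18–10.
Site 9 vs Site 7: Site 9 wins 21–7.
No candidate beats all others: Site 8 beats Site 9 beats Site 7 beats Site 8, a majority cycle.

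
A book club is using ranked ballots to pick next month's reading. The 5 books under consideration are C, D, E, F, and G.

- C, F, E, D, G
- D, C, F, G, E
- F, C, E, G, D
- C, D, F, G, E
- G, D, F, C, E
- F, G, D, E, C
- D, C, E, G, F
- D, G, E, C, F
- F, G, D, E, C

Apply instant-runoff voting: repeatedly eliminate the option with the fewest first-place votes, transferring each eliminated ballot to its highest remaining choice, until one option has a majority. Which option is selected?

D

Round 1: D 3, F 3, C 2, G 1, E 0. E has the fewest and is eliminated.
Round 2: D 3, F 3, C 2, G 1. G has the fewest and is eliminated.
Round 3: D 4, F 3, C 2. C has the fewest and is eliminated.
Round 4: D 5, F 4. D has a majority.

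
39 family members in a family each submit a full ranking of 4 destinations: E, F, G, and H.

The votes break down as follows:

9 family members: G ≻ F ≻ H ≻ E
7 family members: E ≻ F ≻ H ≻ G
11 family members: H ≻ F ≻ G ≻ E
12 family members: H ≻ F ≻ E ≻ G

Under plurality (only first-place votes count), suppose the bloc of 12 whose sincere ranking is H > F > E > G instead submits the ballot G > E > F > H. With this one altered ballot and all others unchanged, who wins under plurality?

G

First-place totals with the altered ballot: E 7, F 0, G 21, H 11.
The switch changes the winner from H to G.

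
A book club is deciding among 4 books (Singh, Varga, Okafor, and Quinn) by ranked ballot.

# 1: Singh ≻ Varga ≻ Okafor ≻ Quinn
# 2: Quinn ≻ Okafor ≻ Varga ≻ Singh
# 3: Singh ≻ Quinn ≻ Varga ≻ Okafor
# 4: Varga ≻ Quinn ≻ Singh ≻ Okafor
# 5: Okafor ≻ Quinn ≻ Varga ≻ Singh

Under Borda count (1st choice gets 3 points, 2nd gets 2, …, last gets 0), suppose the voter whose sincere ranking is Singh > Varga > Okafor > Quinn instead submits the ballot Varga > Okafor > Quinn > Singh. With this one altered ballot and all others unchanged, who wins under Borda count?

Borda totals with the altered ballot: Singh 4, Varga 9, Okafor 7, Quinn 10.
The winner is unchanged: still Quinn.

Quinn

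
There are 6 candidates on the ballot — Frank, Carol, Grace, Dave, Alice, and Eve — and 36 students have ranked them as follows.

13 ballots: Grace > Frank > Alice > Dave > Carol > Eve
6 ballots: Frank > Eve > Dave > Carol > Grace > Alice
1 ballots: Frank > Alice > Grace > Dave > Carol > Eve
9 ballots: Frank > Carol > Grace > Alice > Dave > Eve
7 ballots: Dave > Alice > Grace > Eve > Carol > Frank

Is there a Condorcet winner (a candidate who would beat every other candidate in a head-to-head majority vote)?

Head-to-head results (36 voters total):
Frank vs Carol: Frank wins 29–7.
Frank vs Grace: Grace wins 20–16.
Frank vs Dave: Frank wins 29–7.
Frank vs Alice: Frank wins 29–7.
Frank vs Eve: Frank wins 29–7.
Carol vs Grace: Grace wins 21–15.
Carol vs Dave: Dave wins 27–9.
Carol vs Alice: Alice wins 21–15.
Carol vs Eve: Carol wins 23–13.
Grace vs Dave: Grace wins 23–13.
Grace vs Alice: Grace wins 28–8.
Grace vs Eve: Grace wins 30–6.
Dave vs Alice: Alice wins 23–13.
Dave vs Eve: Dave wins 30–6.
Alice vs Eve: Alice wins 30–6.
Grace beats each rival — Frank (20–16), Carol (21–15), Dave (23–13), Alice (28–8), Eve (30–6) — so Grace is the Condorcet winner.

Yes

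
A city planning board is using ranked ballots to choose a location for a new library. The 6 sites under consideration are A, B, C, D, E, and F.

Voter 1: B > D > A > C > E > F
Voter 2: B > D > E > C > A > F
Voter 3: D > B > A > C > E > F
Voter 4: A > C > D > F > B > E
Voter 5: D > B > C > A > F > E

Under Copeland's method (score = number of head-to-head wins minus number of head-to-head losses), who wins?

Pairwise results:
  A vs B: B wins 4–1.
  A vs C: A wins 3–2.
  A vs D: D wins 4–1.
  A vs E: A wins 4–1.
  A vs F: A wins 5–0.
  B vs C: B wins 4–1.
  B vs D: D wins 3–2.
  B vs E: B wins 5–0.
  B vs F: B wins 4–1.
  C vs D: D wins 4–1.
  C vs E: C wins 4–1.
  C vs F: C wins 5–0.
  D vs E: D wins 5–0.
  D vs F: D wins 5–0.
  E vs F: E wins 3–2.
Copeland scores (wins − losses):
  A: 3 − 2 = 1
  B: 4 − 1 = 3
  C: 2 − 3 = -1
  D: 5 − 0 = 5
  E: 1 − 4 = -3
  F: 0 − 5 = -5
D has the best Copeland score.

D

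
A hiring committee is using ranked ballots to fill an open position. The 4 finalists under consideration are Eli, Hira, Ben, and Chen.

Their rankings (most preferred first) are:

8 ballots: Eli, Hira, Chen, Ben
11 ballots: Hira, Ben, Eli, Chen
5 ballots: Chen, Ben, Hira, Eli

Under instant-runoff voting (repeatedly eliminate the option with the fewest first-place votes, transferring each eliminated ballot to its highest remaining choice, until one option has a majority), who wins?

Hira

Round 1: Hira 11, Eli 8, Chen 5, Ben 0. Ben has the fewest and is eliminated.
Round 2: Hira 11, Eli 8, Chen 5. Chen has the fewest and is eliminated.
Round 3: Hira 16, Eli 8. Hira has a majority.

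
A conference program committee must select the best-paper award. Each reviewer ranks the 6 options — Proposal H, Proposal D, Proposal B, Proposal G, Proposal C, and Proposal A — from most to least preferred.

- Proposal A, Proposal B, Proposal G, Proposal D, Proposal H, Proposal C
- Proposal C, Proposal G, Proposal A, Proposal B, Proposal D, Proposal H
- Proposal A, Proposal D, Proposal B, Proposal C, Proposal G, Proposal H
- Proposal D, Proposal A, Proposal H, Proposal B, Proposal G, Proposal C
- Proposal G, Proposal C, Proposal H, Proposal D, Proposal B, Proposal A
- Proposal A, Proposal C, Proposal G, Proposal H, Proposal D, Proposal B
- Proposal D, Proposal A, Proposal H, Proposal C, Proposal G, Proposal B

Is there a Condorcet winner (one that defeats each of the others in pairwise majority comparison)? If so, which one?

Proposal A

Head-to-head results (7 voters total):
Proposal H vs Proposal D: Proposal D wins 5–2.
Proposal H vs Proposal B: Proposal H wins 4–3.
Proposal H vs Proposal G: Proposal G wins 5–2.
Proposal H vs Proposal C: Proposal C wins 4–3.
Proposal H vs Proposal A: Proposal A wins 6–1.
Proposal D vs Proposal B: Proposal D wins 5–2.
Proposal D vs Proposal G: Proposal G wins 4–3.
Proposal D vs Proposal C: Proposal D wins 4–3.
Proposal D vs Proposal A: Proposal A wins 4–3.
Proposal B vs Proposal G: Proposal G wins 4–3.
Proposal B vs Proposal C: Proposal C wins 4–3.
Proposal B vs Proposal A: Proposal A wins 6–1.
Proposal G vs Proposal C: Proposal C wins 4–3.
Proposal G vs Proposal A: Proposal A wins 5–2.
Proposal C vs Proposal A: Proposal A wins 5–2.
Proposal A beats each rival — Proposal H (6–1), Proposal D (4–3), Proposal B (6–1), Proposal G (5–2), Proposal C (5–2) — so Proposal A is the Condorcet winner.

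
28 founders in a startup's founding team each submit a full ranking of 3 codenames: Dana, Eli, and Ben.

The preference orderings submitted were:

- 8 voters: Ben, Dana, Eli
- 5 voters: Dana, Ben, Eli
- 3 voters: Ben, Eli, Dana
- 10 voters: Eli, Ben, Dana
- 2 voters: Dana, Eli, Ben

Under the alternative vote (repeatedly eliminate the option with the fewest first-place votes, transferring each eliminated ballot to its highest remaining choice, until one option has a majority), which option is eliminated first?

Dana

Round 1: Ben 11, Eli 10, Dana 7. Dana has the fewest and is eliminated.
Round 2: Ben 16, Eli 12. Ben has a majority.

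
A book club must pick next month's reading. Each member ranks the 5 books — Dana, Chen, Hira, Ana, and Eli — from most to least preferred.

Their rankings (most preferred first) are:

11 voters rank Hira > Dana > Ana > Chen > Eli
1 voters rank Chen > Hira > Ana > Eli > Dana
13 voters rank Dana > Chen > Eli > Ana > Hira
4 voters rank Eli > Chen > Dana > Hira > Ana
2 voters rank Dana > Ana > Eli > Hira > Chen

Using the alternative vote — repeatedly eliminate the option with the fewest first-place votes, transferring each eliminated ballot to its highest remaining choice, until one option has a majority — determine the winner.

Round 1: Dana 15, Hira 11, Eli 4, Chen 1, Ana 0. Ana has the fewest and is eliminated.
Round 2: Dana 15, Hira 11, Eli 4, Chen 1. Chen has the fewest and is eliminated.
Round 3: Dana 15, Hira 12, Eli 4. Eli has the fewest and is eliminated.
Round 4: Dana 19, Hira 12. Dana has a majority.

Dana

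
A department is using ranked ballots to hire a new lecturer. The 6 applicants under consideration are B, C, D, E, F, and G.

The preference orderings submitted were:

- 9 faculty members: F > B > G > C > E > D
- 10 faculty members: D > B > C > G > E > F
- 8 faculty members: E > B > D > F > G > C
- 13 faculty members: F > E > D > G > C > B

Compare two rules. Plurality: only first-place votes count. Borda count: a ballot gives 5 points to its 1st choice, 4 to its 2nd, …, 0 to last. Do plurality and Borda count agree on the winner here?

Yes

Plurality first-place counts: B 0, C 0, D 10, E 8, F 22, G 0 → F.
Borda totals: B 108, C 61, D 113, E 111, F 126, G 81 → F.
The two rules agree on F.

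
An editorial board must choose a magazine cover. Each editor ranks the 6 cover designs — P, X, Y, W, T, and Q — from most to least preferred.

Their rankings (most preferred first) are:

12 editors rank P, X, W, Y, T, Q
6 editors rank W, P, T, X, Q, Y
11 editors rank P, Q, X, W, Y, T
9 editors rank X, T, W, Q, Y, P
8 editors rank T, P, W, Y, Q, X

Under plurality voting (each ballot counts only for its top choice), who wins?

First-place vote totals:
  P: 23
  X: 9
  Y: 0
  W: 6
  T: 8
  Q: 0
P has the most first-place votes.

P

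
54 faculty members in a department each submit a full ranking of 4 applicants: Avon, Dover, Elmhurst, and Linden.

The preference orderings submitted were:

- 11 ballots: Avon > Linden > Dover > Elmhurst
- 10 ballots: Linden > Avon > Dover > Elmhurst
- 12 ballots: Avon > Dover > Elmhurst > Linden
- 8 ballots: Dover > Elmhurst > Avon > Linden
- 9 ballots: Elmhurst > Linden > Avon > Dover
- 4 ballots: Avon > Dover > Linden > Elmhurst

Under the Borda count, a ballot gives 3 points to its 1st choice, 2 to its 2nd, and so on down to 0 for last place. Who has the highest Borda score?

Avon

Borda scores:
  Avon: 11·3 + 10·2 + 12·3 + 8·1 + 9·1 + 4·3 = 118
  Dover: 11·1 + 10·1 + 12·2 + 8·3 + 9·0 + 4·2 = 77
  Elmhurst: 11·0 + 10·0 + 12·1 + 8·2 + 9·3 + 4·0 = 55
  Linden: 11·2 + 10·3 + 12·0 + 8·0 + 9·2 + 4·1 = 74
Avon has the highest total.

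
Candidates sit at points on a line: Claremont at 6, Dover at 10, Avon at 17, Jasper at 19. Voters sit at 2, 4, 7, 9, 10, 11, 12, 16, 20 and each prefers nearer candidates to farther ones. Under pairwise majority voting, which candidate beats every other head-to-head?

With single-peaked preferences on a line, the Condorcet winner is the candidate closest to the median voter.
The median voter (position 10) is closest to Dover at 10.
Check: Dover vs Avon — voters closer to Dover: 7 of 9.

Dover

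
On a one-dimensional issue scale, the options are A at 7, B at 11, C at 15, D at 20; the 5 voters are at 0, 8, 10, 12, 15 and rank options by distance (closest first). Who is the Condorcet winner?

With single-peaked preferences on a line, the Condorcet winner is the candidate closest to the median voter.
The median voter (position 10) is closest to B at 11.
Check: B vs C — voters closer to B: 4 of 5.

B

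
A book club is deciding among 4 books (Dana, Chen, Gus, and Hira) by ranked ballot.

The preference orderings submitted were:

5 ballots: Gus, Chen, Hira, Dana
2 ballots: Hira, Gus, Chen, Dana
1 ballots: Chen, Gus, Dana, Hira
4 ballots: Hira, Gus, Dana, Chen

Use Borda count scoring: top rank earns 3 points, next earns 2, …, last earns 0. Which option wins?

Gus

Borda scores:
  Dana: 5·0 + 2·0 + 1 + 4·1 = 5
  Chen: 5·2 + 2·1 + 3 + 4·0 = 15
  Gus: 5·3 + 2·2 + 2 + 4·2 = 29
  Hira: 5·1 + 2·3 + 0 + 4·3 = 23
Gus has the highest total.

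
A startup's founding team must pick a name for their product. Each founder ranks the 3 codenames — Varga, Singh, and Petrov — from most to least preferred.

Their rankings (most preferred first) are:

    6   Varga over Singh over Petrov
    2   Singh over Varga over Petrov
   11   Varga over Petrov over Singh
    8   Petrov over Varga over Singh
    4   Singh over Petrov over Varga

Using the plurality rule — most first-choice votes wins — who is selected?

Varga

First-place vote totals:
  Varga: 17
  Singh: 6
  Petrov: 8
Varga has the most first-place votes.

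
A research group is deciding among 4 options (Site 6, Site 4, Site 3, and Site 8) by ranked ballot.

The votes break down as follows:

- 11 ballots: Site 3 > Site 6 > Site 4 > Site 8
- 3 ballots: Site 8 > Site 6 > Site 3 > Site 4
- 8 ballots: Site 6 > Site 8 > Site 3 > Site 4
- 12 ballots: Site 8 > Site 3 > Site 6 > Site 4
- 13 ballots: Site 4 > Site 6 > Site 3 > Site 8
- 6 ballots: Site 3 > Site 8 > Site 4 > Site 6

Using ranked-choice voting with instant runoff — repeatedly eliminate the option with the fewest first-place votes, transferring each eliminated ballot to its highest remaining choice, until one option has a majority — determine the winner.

Round 1: Site 3 17, Site 8 15, Site 4 13, Site 6 8. Site 6 has the fewest and is eliminated.
Round 2: Site 8 23, Site 3 17, Site 4 13. Site 4 has the fewest and is eliminated.
Round 3: Site 3 30, Site 8 23. Site 3 has a majority.

Site 3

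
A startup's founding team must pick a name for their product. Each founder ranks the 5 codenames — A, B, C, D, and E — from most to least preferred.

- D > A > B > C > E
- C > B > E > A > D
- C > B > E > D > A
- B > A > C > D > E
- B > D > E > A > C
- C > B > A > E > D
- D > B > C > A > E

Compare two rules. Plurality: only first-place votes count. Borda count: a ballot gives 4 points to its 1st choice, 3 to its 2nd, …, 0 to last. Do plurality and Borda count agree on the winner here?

Plurality first-place counts: A 0, B 2, C 3, D 2, E 0 → C.
Borda totals: A 11, B 22, C 17, D 13, E 7 → B.
The two rules disagree: plurality picks C, Borda picks B.

No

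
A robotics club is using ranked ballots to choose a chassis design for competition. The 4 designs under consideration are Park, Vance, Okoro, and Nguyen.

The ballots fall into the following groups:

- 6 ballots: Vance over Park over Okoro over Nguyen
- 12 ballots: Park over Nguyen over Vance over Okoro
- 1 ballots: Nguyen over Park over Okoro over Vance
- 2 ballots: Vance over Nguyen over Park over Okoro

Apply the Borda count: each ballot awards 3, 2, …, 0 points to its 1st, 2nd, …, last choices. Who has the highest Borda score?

Borda scores:
  Park: 6·2 + 12·3 + 2 + 2·1 = 52
  Vance: 6·3 + 12·1 + 0 + 2·3 = 36
  Okoro: 6·1 + 12·0 + 1 + 2·0 = 7
  Nguyen: 6·0 + 12·2 + 3 + 2·2 = 31
Park has the highest total.

Park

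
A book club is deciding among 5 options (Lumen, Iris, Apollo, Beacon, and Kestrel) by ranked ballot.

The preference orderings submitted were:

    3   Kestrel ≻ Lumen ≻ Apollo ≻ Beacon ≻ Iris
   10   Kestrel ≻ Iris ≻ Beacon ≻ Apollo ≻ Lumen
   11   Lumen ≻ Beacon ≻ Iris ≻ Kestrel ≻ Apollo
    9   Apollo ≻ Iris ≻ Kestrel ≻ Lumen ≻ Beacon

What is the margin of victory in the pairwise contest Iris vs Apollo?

Ballots ranking Iris above Apollo: 10+11 = 21.
Ballots ranking Apollo above Iris: 3+9 = 12.
Iris wins 21–12, a margin of 9.

9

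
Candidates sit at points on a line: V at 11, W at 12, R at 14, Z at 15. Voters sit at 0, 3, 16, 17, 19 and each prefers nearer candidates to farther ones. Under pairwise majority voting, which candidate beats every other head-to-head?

Z

With single-peaked preferences on a line, the Condorcet winner is the candidate closest to the median voter.
The median voter (position 16) is closest to Z at 15.
Check: Z vs R — voters closer to Z: 3 of 5.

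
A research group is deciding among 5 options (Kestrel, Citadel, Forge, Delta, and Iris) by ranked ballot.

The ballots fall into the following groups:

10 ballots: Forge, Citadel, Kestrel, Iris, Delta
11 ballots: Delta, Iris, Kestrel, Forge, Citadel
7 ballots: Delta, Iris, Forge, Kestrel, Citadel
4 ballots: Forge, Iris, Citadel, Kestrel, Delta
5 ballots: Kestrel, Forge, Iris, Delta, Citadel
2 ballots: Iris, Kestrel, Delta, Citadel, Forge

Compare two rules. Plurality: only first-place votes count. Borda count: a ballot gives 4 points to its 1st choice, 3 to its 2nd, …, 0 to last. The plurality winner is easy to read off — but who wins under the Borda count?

Forge

Plurality first-place counts: Kestrel 5, Citadel 0, Forge 14, Delta 18, Iris 2 → Delta.
Borda totals: Kestrel 79, Citadel 40, Forge 96, Delta 81, Iris 94 → Forge.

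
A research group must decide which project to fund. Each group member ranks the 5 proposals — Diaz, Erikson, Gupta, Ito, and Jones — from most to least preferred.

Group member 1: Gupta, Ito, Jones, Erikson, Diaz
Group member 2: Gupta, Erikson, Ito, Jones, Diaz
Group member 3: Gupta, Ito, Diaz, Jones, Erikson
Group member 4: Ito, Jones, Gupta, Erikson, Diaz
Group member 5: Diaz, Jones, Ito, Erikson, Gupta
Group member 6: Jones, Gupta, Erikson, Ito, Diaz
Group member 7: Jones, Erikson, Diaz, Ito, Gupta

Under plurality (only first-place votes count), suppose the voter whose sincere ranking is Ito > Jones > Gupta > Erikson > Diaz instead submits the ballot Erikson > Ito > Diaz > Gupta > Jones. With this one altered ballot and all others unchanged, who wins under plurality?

Gupta

First-place totals with the altered ballot: Diaz 1, Erikson 1, Gupta 3, Ito 0, Jones 2.
The winner is unchanged: still Gupta.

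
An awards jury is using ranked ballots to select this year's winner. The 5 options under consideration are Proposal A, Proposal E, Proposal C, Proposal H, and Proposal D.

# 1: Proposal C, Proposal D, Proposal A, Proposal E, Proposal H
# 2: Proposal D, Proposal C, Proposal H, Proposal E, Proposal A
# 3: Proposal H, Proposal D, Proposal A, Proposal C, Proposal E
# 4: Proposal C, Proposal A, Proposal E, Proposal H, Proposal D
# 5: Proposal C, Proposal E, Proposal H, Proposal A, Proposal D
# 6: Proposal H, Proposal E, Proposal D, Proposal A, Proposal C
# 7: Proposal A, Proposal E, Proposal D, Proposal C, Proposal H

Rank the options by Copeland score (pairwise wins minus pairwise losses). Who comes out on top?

Proposal C

Pairwise results:
  Proposal A vs Proposal E: Proposal A wins 4–3.
  Proposal A vs Proposal C: Proposal C wins 4–3.
  Proposal A vs Proposal H: Proposal H wins 4–3.
  Proposal A vs Proposal D: Proposal D wins 4–3.
  Proposal E vs Proposal C: Proposal C wins 5–2.
  Proposal E vs Proposal H: Proposal E wins 4–3.
  Proposal E vs Proposal D: Proposal E wins 4–3.
  Proposal C vs Proposal H: Proposal C wins 5–2.
  Proposal C vs Proposal D: Proposal D wins 4–3.
  Proposal H vs Proposal D: Proposal H wins 4–3.
Copeland scores (wins − losses):
  Proposal A: 1 − 3 = -2
  Proposal E: 2 − 2 = 0
  Proposal C: 3 − 1 = 2
  Proposal H: 2 − 2 = 0
  Proposal D: 2 − 2 = 0
Proposal C has the best Copeland score.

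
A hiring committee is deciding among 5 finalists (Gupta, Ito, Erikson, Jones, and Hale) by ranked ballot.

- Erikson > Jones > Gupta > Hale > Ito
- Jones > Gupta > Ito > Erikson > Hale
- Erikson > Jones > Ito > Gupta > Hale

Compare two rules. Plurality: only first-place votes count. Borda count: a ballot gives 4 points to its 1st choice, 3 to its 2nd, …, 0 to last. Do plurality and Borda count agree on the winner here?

Plurality first-place counts: Gupta 0, Ito 0, Erikson 2, Jones 1, Hale 0 → Erikson.
Borda totals: Gupta 6, Ito 4, Erikson 9, Jones 10, Hale 1 → Jones.
The two rules disagree: plurality picks Erikson, Borda picks Jones.

No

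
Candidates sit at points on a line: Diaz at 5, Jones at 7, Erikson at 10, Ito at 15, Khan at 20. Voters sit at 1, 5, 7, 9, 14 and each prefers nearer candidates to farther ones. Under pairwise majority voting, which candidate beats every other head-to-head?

With single-peaked preferences on a line, the Condorcet winner is the candidate closest to the median voter.
The median voter (position 7) is closest to Jones at 7.
Check: Jones vs Khan — voters closer to Jones: 4 of 5.

Jones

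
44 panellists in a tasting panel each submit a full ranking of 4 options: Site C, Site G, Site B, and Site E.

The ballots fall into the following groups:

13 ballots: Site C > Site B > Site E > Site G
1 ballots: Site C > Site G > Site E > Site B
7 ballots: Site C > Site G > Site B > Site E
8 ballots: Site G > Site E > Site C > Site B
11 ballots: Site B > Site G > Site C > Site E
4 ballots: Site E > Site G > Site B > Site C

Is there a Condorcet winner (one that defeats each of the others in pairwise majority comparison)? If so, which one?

Head-to-head results (44 voters total):
Site C vs Site G: Site G wins 23–21.
Site C vs Site B: Site C wins 29–15.
Site C vs Site E: Site C wins 32–12.
Site G vs Site B: Site B wins 24–20.
Site G vs Site E: Site G wins 27–17.
Site B vs Site E: Site B wins 31–13.
No candidate beats all others: Site C beats Site B beats Site G beats Site C, a majority cycle.

None — there is no Condorcet winner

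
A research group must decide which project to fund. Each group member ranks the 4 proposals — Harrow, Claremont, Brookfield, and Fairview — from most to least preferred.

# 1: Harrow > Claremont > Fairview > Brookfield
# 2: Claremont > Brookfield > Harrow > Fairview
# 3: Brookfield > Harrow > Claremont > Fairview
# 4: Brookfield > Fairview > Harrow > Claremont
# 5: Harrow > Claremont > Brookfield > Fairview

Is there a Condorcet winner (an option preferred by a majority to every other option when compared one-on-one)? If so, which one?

Head-to-head results (5 voters total):
Harrow vs Claremont: Harrow wins 4–1.
Harrow vs Brookfield: Brookfield wins 3–2.
Harrow vs Fairview: Harrow wins 4–1.
Claremont vs Brookfield: Claremont wins 3–2.
Claremont vs Fairview: Claremont wins 4–1.
Brookfield vs Fairview: Brookfield wins 4–1.
No candidate beats all others: Harrow beats Claremont beats Brookfield beats Harrow, a majority cycle.

There is no Condorcet winner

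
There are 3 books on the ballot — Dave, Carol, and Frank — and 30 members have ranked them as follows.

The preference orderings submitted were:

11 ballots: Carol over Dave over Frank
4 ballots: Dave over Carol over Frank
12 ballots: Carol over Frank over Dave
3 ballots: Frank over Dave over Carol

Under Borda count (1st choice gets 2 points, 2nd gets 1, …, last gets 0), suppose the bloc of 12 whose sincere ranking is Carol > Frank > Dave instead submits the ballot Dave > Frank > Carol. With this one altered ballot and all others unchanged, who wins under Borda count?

Dave

Borda totals with the altered ballot: Dave 46, Carol 26, Frank 18.
The switch changes the winner from Carol to Dave.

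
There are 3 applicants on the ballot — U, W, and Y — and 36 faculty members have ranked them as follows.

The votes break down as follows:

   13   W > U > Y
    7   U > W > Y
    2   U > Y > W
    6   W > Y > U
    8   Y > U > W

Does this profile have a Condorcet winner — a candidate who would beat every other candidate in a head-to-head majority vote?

Yes

Head-to-head results (36 voters total):
U vs W: W wins 19–17.
U vs Y: U wins 22–14.
W vs Y: W wins 26–10.
W beats each rival — U (19–17), Y (26–10) — so W is the Condorcet winner.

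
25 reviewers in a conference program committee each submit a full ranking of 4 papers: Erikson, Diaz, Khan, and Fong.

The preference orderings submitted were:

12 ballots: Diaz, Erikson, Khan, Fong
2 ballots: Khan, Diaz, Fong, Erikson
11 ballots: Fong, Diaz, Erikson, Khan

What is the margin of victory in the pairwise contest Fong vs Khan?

3

Ballots ranking Fong above Khan: 11.
Ballots ranking Khan above Fong: 12+2 = 14.
Khan wins 14–11, a margin of 3.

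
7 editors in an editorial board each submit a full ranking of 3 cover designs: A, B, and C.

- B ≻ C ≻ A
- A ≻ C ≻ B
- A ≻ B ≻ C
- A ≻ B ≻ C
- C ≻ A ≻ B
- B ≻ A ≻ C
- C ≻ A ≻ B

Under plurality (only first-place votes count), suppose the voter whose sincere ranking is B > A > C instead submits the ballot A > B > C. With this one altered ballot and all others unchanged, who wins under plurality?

A

First-place totals with the altered ballot: A 4, B 1, C 2.
The winner is unchanged: still A.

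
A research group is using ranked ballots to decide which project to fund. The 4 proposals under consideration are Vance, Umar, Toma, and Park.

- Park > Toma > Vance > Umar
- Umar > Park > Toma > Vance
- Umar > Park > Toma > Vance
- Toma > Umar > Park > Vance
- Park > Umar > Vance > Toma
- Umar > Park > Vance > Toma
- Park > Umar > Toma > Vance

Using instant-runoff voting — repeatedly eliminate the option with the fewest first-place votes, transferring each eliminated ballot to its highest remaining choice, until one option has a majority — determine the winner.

Round 1: Umar 3, Park 3, Toma 1, Vance 0. Vance has the fewest and is eliminated.
Round 2: Umar 3, Park 3, Toma 1. Toma has the fewest and is eliminated.
Round 3: Umar 4, Park 3. Umar has a majority.

Umar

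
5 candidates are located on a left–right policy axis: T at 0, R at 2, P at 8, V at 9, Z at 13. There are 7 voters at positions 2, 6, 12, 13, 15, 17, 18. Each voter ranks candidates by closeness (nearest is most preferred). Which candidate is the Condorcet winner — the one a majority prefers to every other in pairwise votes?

Z

With single-peaked preferences on a line, the Condorcet winner is the candidate closest to the median voter.
The median voter (position 13) is closest to Z at 13.
Check: Z vs R — voters closer to Z: 5 of 7.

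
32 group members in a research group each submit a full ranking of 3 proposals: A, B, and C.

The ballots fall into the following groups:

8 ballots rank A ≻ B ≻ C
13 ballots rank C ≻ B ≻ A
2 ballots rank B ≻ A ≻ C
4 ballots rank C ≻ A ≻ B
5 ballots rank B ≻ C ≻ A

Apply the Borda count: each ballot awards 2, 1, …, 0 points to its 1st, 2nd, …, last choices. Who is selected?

C

Borda scores:
  A: 8·2 + 13·0 + 2·1 + 4·1 + 5·0 = 22
  B: 8·1 + 13·1 + 2·2 + 4·0 + 5·2 = 35
  C: 8·0 + 13·2 + 2·0 + 4·2 + 5·1 = 39
C has the highest total.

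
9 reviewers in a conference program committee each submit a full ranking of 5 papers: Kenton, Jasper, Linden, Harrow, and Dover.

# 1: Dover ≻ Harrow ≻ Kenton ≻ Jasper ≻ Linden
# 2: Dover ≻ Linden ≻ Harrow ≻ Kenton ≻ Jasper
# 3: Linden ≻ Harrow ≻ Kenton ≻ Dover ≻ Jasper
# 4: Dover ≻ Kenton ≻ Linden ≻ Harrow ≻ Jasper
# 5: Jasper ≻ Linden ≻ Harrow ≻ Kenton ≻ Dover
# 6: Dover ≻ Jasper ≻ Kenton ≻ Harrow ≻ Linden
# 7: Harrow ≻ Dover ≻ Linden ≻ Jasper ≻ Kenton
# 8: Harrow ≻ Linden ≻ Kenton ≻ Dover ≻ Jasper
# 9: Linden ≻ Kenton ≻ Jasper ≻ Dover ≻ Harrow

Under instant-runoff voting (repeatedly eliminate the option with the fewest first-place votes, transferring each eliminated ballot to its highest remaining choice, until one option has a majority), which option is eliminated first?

Round 1: Dover 4, Linden 2, Harrow 2, Jasper 1, Kenton 0. Kenton has the fewest and is eliminated.
Round 2: Dover 4, Linden 2, Harrow 2, Jasper 1. Jasper has the fewest and is eliminated.
Round 3: Dover 4, Linden 3, Harrow 2. Harrow has the fewest and is eliminated.
Round 4: Dover 5, Linden 4. Dover has a majority.

Kenton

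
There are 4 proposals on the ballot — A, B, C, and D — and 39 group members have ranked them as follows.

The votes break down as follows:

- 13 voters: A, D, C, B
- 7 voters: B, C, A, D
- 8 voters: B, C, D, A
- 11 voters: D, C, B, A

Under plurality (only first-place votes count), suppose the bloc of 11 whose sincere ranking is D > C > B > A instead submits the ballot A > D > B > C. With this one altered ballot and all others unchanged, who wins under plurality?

A

First-place totals with the altered ballot: A 24, B 15, C 0, D 0.
The switch changes the winner from B to A.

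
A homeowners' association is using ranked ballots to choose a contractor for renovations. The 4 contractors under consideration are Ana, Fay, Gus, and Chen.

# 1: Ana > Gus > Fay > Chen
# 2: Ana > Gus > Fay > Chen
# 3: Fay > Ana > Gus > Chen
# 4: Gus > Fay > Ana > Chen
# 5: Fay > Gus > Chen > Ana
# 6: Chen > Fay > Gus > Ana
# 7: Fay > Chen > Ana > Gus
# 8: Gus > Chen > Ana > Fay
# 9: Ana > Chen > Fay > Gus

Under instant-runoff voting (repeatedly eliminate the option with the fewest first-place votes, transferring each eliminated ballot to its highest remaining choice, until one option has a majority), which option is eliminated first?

Chen

Round 1: Ana 3, Fay 3, Gus 2, Chen 1. Chen has the fewest and is eliminated.
Round 2: Fay 4, Ana 3, Gus 2. Gus has the fewest and is eliminated.
Round 3: Fay 5, Ana 4. Fay has a majority.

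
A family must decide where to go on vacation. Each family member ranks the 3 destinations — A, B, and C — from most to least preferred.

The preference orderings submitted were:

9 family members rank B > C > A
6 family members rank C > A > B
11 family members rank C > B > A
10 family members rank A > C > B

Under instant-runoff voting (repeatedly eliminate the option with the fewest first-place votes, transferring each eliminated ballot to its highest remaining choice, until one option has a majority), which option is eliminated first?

B

Round 1: C 17, A 10, B 9. B has the fewest and is eliminated.
Round 2: C 26, A 10. C has a majority.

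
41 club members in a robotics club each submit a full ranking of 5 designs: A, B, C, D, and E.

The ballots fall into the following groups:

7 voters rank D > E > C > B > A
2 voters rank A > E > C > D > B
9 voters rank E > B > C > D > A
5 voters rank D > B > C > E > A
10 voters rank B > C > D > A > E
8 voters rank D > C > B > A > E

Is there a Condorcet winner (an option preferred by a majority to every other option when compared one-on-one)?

No

Head-to-head results (41 voters total):
A vs B: B wins 39–2.
A vs C: C wins 39–2.
A vs D: D wins 39–2.
A vs E: E wins 21–20.
B vs C: B wins 24–17.
B vs D: D wins 22–19.
B vs E: B wins 23–18.
C vs D: C wins 21–20.
C vs E: C wins 23–18.
D vs E: D wins 30–11.
No candidate beats all others: B beats C beats D beats B, a majority cycle.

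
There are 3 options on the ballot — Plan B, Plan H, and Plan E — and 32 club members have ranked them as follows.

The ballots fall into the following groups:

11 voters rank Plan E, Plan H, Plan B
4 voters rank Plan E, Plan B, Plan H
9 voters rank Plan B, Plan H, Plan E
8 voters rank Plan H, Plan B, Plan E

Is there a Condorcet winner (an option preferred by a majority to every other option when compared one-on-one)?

Yes

Head-to-head results (32 voters total):
Plan B vs Plan H: Plan H wins 19–13.
Plan B vs Plan E: Plan B wins 17–15.
Plan H vs Plan E: Plan H wins 17–15.
Plan H beats each rival — Plan B (19–13), Plan E (17–15) — so Plan H is the Condorcet winner.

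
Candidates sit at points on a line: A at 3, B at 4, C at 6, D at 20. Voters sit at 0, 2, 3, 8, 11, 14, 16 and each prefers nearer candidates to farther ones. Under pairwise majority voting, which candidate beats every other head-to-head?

With single-peaked preferences on a line, the Condorcet winner is the candidate closest to the median voter.
The median voter (position 8) is closest to C at 6.
Check: C vs B — voters closer to C: 4 of 7.

C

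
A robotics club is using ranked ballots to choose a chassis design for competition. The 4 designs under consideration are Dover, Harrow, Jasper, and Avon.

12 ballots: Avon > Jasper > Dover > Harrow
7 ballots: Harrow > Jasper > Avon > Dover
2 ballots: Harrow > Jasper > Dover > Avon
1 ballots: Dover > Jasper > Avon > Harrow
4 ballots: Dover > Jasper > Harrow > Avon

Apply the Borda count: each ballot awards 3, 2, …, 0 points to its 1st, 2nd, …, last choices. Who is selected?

Jasper

Borda scores:
  Dover: 12·1 + 7·0 + 2·1 + 3 + 4·3 = 29
  Harrow: 12·0 + 7·3 + 2·3 + 0 + 4·1 = 31
  Jasper: 12·2 + 7·2 + 2·2 + 2 + 4·2 = 52
  Avon: 12·3 + 7·1 + 2·0 + 1 + 4·0 = 44
Jasper has the highest total.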